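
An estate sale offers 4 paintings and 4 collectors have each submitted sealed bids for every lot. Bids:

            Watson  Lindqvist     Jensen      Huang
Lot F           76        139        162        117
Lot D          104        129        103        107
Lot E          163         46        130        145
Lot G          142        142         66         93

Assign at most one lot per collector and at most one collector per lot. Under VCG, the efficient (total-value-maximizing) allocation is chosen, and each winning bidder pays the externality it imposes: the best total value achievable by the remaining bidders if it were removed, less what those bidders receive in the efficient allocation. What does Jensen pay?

Efficient allocation: Watson→Lot G ($142), Lindqvist→Lot D ($129), Jensen→Lot F ($162), Huang→Lot E ($145); total welfare W = $578.
Jensen receives Lot F at value $162, so the others get W − 162 = $416.
Without Jensen: best allocation of the remaining 3 bidders over all 4 lots is Watson→Lot G ($142), Lindqvist→Lot F ($139), Huang→Lot E ($145), total $426.
VCG payment = (others' best without Jensen) − (others' welfare with Jensen) = 426 − 416 = $10.

Jensen pays $10.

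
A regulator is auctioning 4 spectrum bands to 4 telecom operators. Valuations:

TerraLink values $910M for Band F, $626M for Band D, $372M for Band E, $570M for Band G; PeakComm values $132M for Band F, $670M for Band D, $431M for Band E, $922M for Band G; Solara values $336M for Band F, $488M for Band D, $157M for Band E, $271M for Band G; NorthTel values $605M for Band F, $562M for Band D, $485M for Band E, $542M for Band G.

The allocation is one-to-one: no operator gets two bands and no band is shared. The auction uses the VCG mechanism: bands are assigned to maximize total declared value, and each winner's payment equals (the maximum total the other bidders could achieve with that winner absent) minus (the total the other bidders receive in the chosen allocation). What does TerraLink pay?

TerraLink pays $120M.

Efficient allocation: TerraLink→Band F ($910M), PeakComm→Band G ($922M), Solara→Band D ($488M), NorthTel→Band E ($485M); total welfare W = $2805M.
TerraLink receives Band F at value $910M, so the others get W − 910 = $1895M.
Without TerraLink: best allocation of the remaining 3 bidders over all 4 bands is PeakComm→Band G ($922M), Solara→Band D ($488M), NorthTel→Band F ($605M), total $2015M.
VCG payment = (others' best without TerraLink) − (others' welfare with TerraLink) = 2015 − 1895 = $120M.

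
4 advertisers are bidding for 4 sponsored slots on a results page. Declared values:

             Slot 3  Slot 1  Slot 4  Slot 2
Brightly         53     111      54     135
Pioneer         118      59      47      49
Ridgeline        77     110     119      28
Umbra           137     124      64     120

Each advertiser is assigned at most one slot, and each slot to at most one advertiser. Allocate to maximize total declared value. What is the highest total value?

This is a one-to-one assignment (maximum-weight bipartite matching).
Optimal: Brightly→Slot 2 ($135), Pioneer→Slot 3 ($118), Ridgeline→Slot 4 ($119), Umbra→Slot 1 ($124) — total 135+118+119+124 = $496.
Column-greedy (each slot in turn goes to its best remaining advertiser) gives $416, worse by 80.

Max total: $496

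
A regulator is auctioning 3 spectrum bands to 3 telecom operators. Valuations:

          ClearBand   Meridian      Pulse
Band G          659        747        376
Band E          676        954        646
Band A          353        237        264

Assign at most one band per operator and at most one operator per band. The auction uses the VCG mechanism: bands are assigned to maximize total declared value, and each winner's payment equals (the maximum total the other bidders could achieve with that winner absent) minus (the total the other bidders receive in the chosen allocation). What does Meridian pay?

Efficient allocation: ClearBand→Band G ($659M), Meridian→Band E ($954M), Pulse→Band A ($264M); total welfare W = $1877M.
Meridian receives Band E at value $954M, so the others get W − 954 = $923M.
Without Meridian: best allocation of the remaining 2 bidders over all 3 bands is ClearBand→Band G ($659M), Pulse→Band E ($646M), total $1305M.
VCG payment = (others' best without Meridian) − (others' welfare with Meridian) = 1305 − 923 = $382M.

Meridian pays $382M.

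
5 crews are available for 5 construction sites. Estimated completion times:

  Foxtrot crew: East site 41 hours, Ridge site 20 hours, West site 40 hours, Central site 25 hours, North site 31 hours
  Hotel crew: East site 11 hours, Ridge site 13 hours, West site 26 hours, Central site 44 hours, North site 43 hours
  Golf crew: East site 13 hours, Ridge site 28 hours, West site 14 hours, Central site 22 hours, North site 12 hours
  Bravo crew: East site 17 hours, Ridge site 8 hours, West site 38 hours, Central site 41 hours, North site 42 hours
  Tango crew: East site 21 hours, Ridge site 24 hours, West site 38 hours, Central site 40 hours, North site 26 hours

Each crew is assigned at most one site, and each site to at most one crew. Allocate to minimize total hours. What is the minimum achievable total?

Treat this as an assignment problem: match each crew to one site.
Optimal: Foxtrot crew→Central site (25 hours), Hotel crew→East site (11 hours), Golf crew→West site (14 hours), Bravo crew→Ridge site (8 hours), Tango crew→North site (26 hours) — total 25+11+14+8+26 = 84 hours.
Min-entry greedy (repeatedly take the single cheapest remaining cell) gives 94 hours, worse by 10.
Checked against all permutations: 84 hours is optimal.

Min total: 84 hours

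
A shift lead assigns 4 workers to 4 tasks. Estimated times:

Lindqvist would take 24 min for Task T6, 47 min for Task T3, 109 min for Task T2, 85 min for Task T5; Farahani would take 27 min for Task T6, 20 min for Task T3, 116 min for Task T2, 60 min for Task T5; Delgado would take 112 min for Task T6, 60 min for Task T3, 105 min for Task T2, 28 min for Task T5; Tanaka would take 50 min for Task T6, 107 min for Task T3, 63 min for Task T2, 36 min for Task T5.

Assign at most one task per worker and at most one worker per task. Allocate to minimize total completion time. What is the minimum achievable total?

Optimal: Lindqvist→Task T6 (24 min), Farahani→Task T3 (20 min), Delgado→Task T5 (28 min), Tanaka→Task T2 (63 min) — total 24+20+28+63 = 135 min.
Swapping Tanaka↔Lindqvist (Tanaka→Task T6 50 min, Lindqvist→Task T2 109 min) adds 72.

Minimum total: 135 min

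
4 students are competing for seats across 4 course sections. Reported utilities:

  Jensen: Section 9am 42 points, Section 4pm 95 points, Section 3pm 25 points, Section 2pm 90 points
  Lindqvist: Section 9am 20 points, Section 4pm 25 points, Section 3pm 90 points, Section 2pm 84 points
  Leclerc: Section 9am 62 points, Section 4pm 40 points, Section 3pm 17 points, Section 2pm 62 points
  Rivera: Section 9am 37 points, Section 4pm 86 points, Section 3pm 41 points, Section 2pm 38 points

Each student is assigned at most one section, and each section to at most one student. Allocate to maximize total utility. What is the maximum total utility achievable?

Treat this as an assignment problem: match each student to one section.
Optimal: Jensen→Section 2pm (90 points), Lindqvist→Section 3pm (90 points), Leclerc→Section 9am (62 points), Rivera→Section 4pm (86 points) — total 90+90+62+86 = 328 points.
Max-entry greedy (repeatedly take the single best remaining cell) gives 285 points, worse by 43.
No other one-to-one assignment exceeds 328 points.

Max total: 328 points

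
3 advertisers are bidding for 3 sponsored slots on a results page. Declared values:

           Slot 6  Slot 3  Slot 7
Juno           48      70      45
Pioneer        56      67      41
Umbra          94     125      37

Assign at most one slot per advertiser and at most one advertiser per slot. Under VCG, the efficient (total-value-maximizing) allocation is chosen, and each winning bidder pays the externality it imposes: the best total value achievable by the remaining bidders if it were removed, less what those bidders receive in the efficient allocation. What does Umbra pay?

Efficient allocation: Juno→Slot 7 ($45), Pioneer→Slot 6 ($56), Umbra→Slot 3 ($125); total welfare W = $226.
Umbra receives Slot 3 at value $125, so the others get W − 125 = $101.
Without Umbra: best allocation of the remaining 2 bidders over all 3 slots is Juno→Slot 3 ($70), Pioneer→Slot 6 ($56), total $126.
VCG payment = (others' best without Umbra) − (others' welfare with Umbra) = 126 − 101 = $25.

Umbra pays $25.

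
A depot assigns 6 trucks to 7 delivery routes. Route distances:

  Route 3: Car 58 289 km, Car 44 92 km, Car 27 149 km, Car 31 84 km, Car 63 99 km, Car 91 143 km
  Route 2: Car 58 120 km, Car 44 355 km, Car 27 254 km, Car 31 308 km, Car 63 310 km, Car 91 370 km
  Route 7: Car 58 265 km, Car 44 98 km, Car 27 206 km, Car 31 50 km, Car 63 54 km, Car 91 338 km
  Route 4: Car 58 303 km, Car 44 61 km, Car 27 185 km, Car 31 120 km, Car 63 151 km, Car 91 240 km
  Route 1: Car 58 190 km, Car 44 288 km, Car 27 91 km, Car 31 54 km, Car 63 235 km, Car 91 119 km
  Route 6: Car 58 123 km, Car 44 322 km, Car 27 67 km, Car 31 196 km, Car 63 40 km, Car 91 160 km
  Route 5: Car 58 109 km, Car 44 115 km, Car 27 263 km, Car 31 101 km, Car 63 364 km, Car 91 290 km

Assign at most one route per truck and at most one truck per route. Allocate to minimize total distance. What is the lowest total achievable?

Min total: 488 km

Optimal: Car 58→Route 5 (109 km), Car 44→Route 4 (61 km), Car 27→Route 6 (67 km), Car 31→Route 1 (54 km), Car 63→Route 7 (54 km), Car 91→Route 3 (143 km) — total 109+61+67+54+54+143 = 488 km.
Column-greedy (each route in turn goes to its cheapest remaining truck) gives 570 km, worse by 82.
Next-best assignment: Car 58→Route 5, Car 44→Route 4, Car 27→Route 1, Car 31→Route 7, Car 63→Route 6, Car 91→Route 3 = 494 km.
Swapping Car 27↔Car 91 (Car 27→Route 3 149 km, Car 91→Route 6 160 km) adds 99.
Checked against all permutations: 488 km is optimal.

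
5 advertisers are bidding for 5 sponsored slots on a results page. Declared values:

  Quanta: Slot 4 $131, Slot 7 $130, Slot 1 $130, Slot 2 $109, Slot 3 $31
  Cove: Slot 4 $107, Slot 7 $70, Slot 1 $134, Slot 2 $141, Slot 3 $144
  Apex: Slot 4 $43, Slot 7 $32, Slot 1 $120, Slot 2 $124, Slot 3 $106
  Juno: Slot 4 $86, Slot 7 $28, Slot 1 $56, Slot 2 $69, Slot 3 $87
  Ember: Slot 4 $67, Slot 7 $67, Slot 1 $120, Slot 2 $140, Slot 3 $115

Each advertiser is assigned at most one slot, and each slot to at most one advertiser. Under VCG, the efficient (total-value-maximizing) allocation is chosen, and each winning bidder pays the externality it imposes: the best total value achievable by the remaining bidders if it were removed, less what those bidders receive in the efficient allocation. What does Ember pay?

Ember pays $4.

Efficient allocation: Quanta→Slot 7 ($130), Cove→Slot 3 ($144), Apex→Slot 1 ($120), Juno→Slot 4 ($86), Ember→Slot 2 ($140); total welfare W = $620.
Ember receives Slot 2 at value $140, so the others get W − 140 = $480.
Without Ember: best allocation of the remaining 4 bidders over all 5 slots is Quanta→Slot 7 ($130), Cove→Slot 3 ($144), Apex→Slot 2 ($124), Juno→Slot 4 ($86), total $484.
VCG payment = (others' best without Ember) − (others' welfare with Ember) = 484 − 480 = $4.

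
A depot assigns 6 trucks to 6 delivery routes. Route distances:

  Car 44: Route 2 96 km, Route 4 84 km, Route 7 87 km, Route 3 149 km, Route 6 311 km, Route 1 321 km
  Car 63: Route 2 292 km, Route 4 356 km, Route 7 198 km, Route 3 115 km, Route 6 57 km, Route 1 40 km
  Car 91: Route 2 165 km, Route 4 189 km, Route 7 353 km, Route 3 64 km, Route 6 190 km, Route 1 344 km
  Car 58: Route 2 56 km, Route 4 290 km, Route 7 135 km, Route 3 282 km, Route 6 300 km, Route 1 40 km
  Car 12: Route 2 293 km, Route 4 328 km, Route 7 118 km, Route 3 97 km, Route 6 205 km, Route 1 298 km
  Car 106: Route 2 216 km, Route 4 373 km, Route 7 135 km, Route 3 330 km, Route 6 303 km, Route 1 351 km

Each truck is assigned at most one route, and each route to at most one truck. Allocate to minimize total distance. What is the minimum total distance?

This is the linear assignment problem.
Optimal: Car 44→Route 4 (84 km), Car 63→Route 6 (57 km), Car 91→Route 2 (165 km), Car 58→Route 1 (40 km), Car 12→Route 3 (97 km), Car 106→Route 7 (135 km) — total 84+57+165+40+97+135 = 578 km.
Column-greedy (each route in turn goes to its cheapest remaining truck) gives 730 km, worse by 152.

Min total: 578 km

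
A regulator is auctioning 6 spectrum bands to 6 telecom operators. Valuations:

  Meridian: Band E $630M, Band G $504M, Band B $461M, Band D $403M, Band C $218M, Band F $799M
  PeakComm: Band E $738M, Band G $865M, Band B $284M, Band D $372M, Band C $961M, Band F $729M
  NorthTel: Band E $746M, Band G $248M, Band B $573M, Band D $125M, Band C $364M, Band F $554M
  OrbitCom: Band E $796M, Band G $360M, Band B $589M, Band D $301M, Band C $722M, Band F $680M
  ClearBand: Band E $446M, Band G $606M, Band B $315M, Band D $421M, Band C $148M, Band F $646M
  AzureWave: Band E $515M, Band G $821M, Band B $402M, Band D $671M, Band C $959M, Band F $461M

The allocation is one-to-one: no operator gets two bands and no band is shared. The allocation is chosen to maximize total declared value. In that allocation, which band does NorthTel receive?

NorthTel receives Band B.

Treat this as an assignment problem: match each operator to one band.
Optimal: Meridian→Band F ($799M), PeakComm→Band G ($865M), NorthTel→Band B ($573M), OrbitCom→Band E ($796M), ClearBand→Band D ($421M), AzureWave→Band C ($959M) — total 799+865+573+796+421+959 = $4413M.
Column-greedy (each band in turn goes to its best remaining operator) gives $3769M, worse by 644.
Next-best assignment: Meridian→Band F, PeakComm→Band C, NorthTel→Band B, OrbitCom→Band E, ClearBand→Band G, AzureWave→Band D = $4406M.
Swapping Meridian↔PeakComm (Meridian→Band G $504M, PeakComm→Band F $729M) loses 431.
NorthTel's own top band is Band E ($746M), but forcing NorthTel→Band E and reassigning the rest optimally gives only $4379M — worse by 34.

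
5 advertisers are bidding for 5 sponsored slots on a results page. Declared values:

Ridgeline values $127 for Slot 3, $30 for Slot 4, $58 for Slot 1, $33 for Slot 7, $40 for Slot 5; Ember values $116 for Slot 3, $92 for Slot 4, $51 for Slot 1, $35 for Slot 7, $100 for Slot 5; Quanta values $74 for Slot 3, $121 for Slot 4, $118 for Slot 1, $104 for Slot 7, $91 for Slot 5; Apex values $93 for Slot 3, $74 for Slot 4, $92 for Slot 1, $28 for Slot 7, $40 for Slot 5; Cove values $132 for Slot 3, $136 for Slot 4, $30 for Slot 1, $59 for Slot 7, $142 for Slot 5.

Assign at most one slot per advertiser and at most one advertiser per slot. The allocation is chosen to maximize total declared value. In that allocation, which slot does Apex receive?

Apex receives Slot 1.

This is a one-to-one assignment (maximum-weight bipartite matching).
Optimal: Ridgeline→Slot 3 ($127), Ember→Slot 5 ($100), Quanta→Slot 7 ($104), Apex→Slot 1 ($92), Cove→Slot 4 ($136) — total 127+100+104+92+136 = $559.
Column-greedy (each slot in turn goes to its best remaining advertiser) gives $420, worse by 139.
Swapping Cove↔Ridgeline (Cove→Slot 3 $132, Ridgeline→Slot 4 $30) loses 101.
No other one-to-one assignment exceeds $559.
Apex's own top slot is Slot 3 ($93), but forcing Apex→Slot 3 and reassigning the rest optimally gives only $491 — worse by 68.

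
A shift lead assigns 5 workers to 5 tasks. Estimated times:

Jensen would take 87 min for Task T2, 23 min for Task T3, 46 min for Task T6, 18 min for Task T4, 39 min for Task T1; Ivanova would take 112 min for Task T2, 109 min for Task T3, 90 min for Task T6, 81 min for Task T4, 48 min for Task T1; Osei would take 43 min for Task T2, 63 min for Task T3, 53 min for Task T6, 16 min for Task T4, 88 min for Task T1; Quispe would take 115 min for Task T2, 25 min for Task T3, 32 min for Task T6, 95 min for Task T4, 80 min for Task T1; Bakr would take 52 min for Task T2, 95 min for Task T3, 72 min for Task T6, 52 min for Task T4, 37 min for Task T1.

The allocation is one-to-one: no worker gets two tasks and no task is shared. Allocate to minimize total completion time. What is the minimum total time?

Treat this as an assignment problem: match each worker to one task.
Optimal: Jensen→Task T3 (23 min), Ivanova→Task T1 (48 min), Osei→Task T4 (16 min), Quispe→Task T6 (32 min), Bakr→Task T2 (52 min) — total 23+48+16+32+52 = 171 min.

Min total: 171 min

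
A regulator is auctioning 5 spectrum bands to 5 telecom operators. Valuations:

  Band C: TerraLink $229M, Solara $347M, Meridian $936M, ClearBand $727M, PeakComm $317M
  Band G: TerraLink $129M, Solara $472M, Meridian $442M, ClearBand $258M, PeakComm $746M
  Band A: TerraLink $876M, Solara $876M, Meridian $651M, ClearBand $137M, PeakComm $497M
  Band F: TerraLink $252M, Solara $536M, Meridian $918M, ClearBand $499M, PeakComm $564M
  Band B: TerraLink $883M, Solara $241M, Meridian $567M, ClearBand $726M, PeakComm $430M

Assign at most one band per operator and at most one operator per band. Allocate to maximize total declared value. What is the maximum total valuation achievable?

This is the linear assignment problem.
Optimal: TerraLink→Band B ($883M), Solara→Band A ($876M), Meridian→Band F ($918M), ClearBand→Band C ($727M), PeakComm→Band G ($746M) — total 883+876+918+727+746 = $4150M.
Row-greedy (each operator in turn takes its best remaining band) gives $3940M, worse by 210.
Next-best assignment: TerraLink→Band B, Solara→Band A, Meridian→Band C, ClearBand→Band F, PeakComm→Band G = $3940M.
Every other assignment is strictly worse.

Maximum total: $4150M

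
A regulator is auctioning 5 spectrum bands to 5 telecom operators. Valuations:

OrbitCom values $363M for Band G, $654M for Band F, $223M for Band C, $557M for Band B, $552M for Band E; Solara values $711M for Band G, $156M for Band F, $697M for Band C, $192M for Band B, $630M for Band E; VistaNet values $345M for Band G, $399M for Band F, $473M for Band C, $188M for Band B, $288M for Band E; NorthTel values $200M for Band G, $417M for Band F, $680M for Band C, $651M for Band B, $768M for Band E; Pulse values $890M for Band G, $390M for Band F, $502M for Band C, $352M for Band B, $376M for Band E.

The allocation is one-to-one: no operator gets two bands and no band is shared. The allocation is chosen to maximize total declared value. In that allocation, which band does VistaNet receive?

This is the linear assignment problem.
Optimal: OrbitCom→Band B ($557M), Solara→Band C ($697M), VistaNet→Band F ($399M), NorthTel→Band E ($768M), Pulse→Band G ($890M) — total 557+697+399+768+890 = $3311M.
Row-greedy (each operator in turn takes its best remaining band) gives $2958M, worse by 353.
Swapping Solara↔VistaNet (Solara→Band F $156M, VistaNet→Band C $473M) loses 467.
Every other assignment is strictly worse.
VistaNet's own top band is Band C ($473M), but forcing VistaNet→Band C and reassigning the rest optimally gives only $3298M — worse by 13.

VistaNet receives Band F.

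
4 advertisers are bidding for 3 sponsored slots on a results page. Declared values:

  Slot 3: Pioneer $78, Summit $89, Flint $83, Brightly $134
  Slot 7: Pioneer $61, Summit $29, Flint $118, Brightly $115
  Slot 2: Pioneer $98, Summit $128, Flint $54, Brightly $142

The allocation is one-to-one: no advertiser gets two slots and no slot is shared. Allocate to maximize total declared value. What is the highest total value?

Optimal: Brightly→Slot 3 ($134), Flint→Slot 7 ($118), Summit→Slot 2 ($128) — total 134+118+128 = $380.
No other one-to-one assignment exceeds $380.

Max total: $380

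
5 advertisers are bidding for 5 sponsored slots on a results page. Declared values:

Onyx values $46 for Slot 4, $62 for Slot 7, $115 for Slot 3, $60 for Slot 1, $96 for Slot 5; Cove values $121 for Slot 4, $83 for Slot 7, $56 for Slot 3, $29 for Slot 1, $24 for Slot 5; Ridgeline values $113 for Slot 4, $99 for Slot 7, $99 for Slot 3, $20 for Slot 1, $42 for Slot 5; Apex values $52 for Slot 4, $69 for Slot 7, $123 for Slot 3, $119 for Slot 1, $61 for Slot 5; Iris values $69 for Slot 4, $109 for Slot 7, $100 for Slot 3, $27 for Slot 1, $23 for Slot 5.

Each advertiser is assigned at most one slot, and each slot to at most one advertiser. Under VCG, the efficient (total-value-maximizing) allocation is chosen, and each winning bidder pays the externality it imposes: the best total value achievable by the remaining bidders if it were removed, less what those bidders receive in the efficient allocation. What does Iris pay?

Efficient allocation: Onyx→Slot 5 ($96), Cove→Slot 4 ($121), Ridgeline→Slot 3 ($99), Apex→Slot 1 ($119), Iris→Slot 7 ($109); total welfare W = $544.
Iris receives Slot 7 at value $109, so the others get W − 109 = $435.
Without Iris: best allocation of the remaining 4 bidders over all 5 slots is Onyx→Slot 3 ($115), Cove→Slot 4 ($121), Ridgeline→Slot 7 ($99), Apex→Slot 1 ($119), total $454.
VCG payment = (others' best without Iris) − (others' welfare with Iris) = 454 − 435 = $19.

Iris pays $19.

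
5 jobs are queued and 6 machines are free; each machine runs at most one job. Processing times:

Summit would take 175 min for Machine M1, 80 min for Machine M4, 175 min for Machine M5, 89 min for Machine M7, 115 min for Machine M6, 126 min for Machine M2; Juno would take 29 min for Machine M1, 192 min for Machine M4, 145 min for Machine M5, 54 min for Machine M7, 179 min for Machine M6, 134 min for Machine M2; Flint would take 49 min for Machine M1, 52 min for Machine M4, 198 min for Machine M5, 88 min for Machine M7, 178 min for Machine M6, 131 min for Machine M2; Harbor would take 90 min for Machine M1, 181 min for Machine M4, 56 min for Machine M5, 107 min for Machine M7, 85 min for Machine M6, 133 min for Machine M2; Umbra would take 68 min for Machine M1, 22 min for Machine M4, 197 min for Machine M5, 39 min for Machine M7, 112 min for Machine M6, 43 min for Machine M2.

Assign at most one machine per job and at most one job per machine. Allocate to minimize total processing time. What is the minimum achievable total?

Min total: 269 min

Optimal: Summit→Machine M7 (89 min), Juno→Machine M1 (29 min), Flint→Machine M4 (52 min), Harbor→Machine M5 (56 min), Umbra→Machine M2 (43 min) — total 89+29+52+56+43 = 269 min.
Column-greedy (each machine in turn goes to its cheapest remaining job) gives 310 min, worse by 41.
Checked against all permutations: 269 min is optimal.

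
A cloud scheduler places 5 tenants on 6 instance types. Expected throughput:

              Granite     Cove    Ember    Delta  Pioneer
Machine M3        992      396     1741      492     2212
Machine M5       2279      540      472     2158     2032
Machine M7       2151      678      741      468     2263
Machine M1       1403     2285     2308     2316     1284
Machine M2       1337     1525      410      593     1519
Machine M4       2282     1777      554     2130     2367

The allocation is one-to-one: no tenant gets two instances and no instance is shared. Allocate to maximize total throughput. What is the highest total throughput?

Max total: 10729 ops/s

Optimal: Granite→Machine M4 (2282 ops/s), Cove→Machine M1 (2285 ops/s), Ember→Machine M3 (1741 ops/s), Delta→Machine M5 (2158 ops/s), Pioneer→Machine M7 (2263 ops/s) — total 2282+2285+1741+2158+2263 = 10729 ops/s.
Column-greedy (each instance in turn goes to its best remaining tenant) gives 9073 ops/s, worse by 1656.
Checked against all permutations: 10729 ops/s is optimal.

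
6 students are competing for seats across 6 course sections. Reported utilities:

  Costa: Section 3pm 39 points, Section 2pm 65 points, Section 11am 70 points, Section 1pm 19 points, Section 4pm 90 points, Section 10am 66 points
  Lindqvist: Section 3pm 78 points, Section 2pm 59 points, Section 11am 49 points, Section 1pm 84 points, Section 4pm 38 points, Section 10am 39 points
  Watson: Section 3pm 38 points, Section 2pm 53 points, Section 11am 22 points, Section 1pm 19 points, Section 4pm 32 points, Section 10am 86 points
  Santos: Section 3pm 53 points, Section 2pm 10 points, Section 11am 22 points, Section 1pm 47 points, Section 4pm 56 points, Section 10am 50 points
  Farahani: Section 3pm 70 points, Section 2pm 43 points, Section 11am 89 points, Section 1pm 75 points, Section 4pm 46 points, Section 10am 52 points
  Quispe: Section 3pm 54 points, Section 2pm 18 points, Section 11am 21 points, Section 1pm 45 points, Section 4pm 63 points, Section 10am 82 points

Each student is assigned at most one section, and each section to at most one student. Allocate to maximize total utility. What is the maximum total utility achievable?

Max total: 451 points

This is a one-to-one assignment (maximum-weight bipartite matching).
Optimal: Costa→Section 4pm (90 points), Lindqvist→Section 1pm (84 points), Watson→Section 2pm (53 points), Santos→Section 3pm (53 points), Farahani→Section 11am (89 points), Quispe→Section 10am (82 points) — total 90+84+53+53+89+82 = 451 points.
No other one-to-one assignment exceeds 451 points.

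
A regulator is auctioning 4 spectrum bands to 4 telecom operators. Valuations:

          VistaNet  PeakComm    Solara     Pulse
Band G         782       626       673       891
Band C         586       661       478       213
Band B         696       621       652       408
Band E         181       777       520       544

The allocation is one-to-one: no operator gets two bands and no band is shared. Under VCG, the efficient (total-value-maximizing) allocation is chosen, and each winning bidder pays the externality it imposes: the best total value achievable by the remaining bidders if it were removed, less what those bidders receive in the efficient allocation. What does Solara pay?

Efficient allocation: VistaNet→Band C ($586M), PeakComm→Band E ($777M), Solara→Band B ($652M), Pulse→Band G ($891M); total welfare W = $2906M.
Solara receives Band B at value $652M, so the others get W − 652 = $2254M.
Without Solara: best allocation of the remaining 3 bidders over all 4 bands is VistaNet→Band B ($696M), PeakComm→Band E ($777M), Pulse→Band G ($891M), total $2364M.
VCG payment = (others' best without Solara) − (others' welfare with Solara) = 2364 − 2254 = $110M.

Solara pays $110M.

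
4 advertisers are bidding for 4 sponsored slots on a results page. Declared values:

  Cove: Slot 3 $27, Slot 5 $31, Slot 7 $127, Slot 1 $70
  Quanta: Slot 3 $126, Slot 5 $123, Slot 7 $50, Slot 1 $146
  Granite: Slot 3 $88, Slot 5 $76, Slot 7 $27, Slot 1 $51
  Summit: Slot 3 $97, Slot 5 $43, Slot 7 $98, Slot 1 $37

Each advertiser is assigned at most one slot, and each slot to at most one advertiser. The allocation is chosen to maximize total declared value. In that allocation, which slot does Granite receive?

Granite receives Slot 5.

Optimal: Cove→Slot 7 ($127), Quanta→Slot 1 ($146), Granite→Slot 5 ($76), Summit→Slot 3 ($97) — total 127+146+76+97 = $446.
Column-greedy (each slot in turn goes to its best remaining advertiser) gives $366, worse by 80.
Next-best assignment: Cove→Slot 7, Quanta→Slot 1, Granite→Slot 3, Summit→Slot 5 = $404.
Swapping Quanta↔Granite (Quanta→Slot 5 $123, Granite→Slot 1 $51) loses 48.
Granite's own top slot is Slot 3 ($88), but forcing Granite→Slot 3 and reassigning the rest optimally gives only $404 — worse by 42.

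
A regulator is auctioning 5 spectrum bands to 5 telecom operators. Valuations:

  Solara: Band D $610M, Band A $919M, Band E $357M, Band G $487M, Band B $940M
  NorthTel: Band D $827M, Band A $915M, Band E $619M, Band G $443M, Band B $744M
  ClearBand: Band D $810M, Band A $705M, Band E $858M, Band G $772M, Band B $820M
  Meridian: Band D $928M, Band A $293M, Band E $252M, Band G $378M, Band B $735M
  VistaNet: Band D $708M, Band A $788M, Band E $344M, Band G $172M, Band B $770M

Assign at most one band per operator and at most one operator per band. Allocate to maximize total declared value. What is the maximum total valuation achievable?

This is a one-to-one assignment (maximum-weight bipartite matching).
Optimal: Solara→Band B ($940M), NorthTel→Band E ($619M), ClearBand→Band G ($772M), Meridian→Band D ($928M), VistaNet→Band A ($788M) — total 940+619+772+928+788 = $4047M.
Row-greedy (each operator in turn takes its best remaining band) gives $3813M, worse by 234.
Swapping ClearBand↔NorthTel (ClearBand→Band E $858M, NorthTel→Band G $443M) loses 90.
Checked against all permutations: $4047M is optimal.

Maximum total: $4047M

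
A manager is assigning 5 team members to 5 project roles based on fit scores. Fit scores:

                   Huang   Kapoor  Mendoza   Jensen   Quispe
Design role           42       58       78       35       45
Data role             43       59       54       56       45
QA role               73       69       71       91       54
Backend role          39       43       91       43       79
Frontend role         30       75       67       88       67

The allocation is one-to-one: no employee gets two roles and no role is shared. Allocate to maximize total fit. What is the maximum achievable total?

Max total: 377 pts

Optimal: Huang→QA role (73 pts), Kapoor→Data role (59 pts), Mendoza→Design role (78 pts), Jensen→Frontend role (88 pts), Quispe→Backend role (79 pts) — total 73+59+78+88+79 = 377 pts.
Row-greedy (each employee in turn takes its best remaining role) gives 340 pts, worse by 37.
Next-best assignment: Huang→Data role, Kapoor→Frontend role, Mendoza→Design role, Jensen→QA role, Quispe→Backend role = 366 pts.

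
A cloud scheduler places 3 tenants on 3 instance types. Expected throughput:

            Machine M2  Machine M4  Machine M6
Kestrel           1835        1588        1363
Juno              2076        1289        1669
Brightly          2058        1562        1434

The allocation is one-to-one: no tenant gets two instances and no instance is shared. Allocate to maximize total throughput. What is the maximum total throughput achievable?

Optimal: Kestrel→Machine M4 (1588 ops/s), Juno→Machine M6 (1669 ops/s), Brightly→Machine M2 (2058 ops/s) — total 1588+1669+2058 = 5315 ops/s.
Column-greedy (each instance in turn goes to its best remaining tenant) gives 5098 ops/s, worse by 217.
Every other assignment is strictly worse.

Max total: 5315 ops/s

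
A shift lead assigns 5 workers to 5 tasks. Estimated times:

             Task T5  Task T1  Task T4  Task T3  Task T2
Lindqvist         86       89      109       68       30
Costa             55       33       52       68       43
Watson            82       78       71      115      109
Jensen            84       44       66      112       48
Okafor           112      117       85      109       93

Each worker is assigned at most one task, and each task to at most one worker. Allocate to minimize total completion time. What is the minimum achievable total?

Min total: 309 min

Optimal: Lindqvist→Task T2 (30 min), Costa→Task T5 (55 min), Watson→Task T4 (71 min), Jensen→Task T1 (44 min), Okafor→Task T3 (109 min) — total 30+55+71+44+109 = 309 min.
Column-greedy (each task in turn goes to its cheapest remaining worker) gives 331 min, worse by 22.
Swapping Watson↔Costa (Watson→Task T5 82 min, Costa→Task T4 52 min) adds 8.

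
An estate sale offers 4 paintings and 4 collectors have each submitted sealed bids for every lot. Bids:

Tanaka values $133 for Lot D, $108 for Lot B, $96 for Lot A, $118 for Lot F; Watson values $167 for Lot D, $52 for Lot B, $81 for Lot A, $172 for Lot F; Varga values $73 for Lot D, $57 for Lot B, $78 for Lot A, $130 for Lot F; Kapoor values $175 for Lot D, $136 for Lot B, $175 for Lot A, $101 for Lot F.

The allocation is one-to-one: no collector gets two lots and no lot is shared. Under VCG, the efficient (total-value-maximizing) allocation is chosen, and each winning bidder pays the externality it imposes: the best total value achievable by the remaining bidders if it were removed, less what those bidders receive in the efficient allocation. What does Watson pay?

Efficient allocation: Tanaka→Lot B ($108), Watson→Lot D ($167), Varga→Lot F ($130), Kapoor→Lot A ($175); total welfare W = $580.
Watson receives Lot D at value $167, so the others get W − 167 = $413.
Without Watson: best allocation of the remaining 3 bidders over all 4 lots is Tanaka→Lot D ($133), Varga→Lot F ($130), Kapoor→Lot A ($175), total $438.
VCG payment = (others' best without Watson) − (others' welfare with Watson) = 438 − 413 = $25.

Watson pays $25.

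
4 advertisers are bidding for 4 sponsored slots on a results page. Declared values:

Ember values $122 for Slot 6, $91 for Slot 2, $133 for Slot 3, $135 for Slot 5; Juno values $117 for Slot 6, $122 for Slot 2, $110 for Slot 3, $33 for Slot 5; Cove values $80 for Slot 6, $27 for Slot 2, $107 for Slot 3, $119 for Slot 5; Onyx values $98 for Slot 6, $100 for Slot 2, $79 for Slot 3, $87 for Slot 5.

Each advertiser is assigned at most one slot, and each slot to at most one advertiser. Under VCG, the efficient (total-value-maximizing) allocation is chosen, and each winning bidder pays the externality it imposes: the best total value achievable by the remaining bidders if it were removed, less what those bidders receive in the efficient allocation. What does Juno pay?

Efficient allocation: Ember→Slot 3 ($133), Juno→Slot 2 ($122), Cove→Slot 5 ($119), Onyx→Slot 6 ($98); total welfare W = $472.
Juno receives Slot 2 at value $122, so the others get W − 122 = $350.
Without Juno: best allocation of the remaining 3 bidders over all 4 slots is Ember→Slot 3 ($133), Cove→Slot 5 ($119), Onyx→Slot 2 ($100), total $352.
VCG payment = (others' best without Juno) − (others' welfare with Juno) = 352 − 350 = $2.

Juno pays $2.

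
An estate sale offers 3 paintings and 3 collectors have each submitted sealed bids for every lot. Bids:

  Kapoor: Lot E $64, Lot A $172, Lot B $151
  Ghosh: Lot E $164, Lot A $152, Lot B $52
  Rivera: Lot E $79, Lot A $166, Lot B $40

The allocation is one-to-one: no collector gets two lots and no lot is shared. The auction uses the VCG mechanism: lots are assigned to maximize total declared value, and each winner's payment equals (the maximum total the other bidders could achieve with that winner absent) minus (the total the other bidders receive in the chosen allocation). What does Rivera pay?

Efficient allocation: Kapoor→Lot B ($151), Ghosh→Lot E ($164), Rivera→Lot A ($166); total welfare W = $481.
Rivera receives Lot A at value $166, so the others get W − 166 = $315.
Without Rivera: best allocation of the remaining 2 bidders over all 3 lots is Kapoor→Lot A ($172), Ghosh→Lot E ($164), total $336.
VCG payment = (others' best without Rivera) − (others' welfare with Rivera) = 336 − 315 = $21.

Rivera pays $21.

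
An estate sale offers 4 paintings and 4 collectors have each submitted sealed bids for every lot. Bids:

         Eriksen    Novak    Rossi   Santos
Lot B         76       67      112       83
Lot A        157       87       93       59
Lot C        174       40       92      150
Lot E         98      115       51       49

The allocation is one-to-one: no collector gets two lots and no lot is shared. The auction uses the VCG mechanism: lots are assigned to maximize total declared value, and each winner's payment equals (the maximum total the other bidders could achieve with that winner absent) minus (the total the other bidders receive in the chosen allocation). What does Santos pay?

Efficient allocation: Eriksen→Lot A ($157), Novak→Lot E ($115), Rossi→Lot B ($112), Santos→Lot C ($150); total welfare W = $534.
Santos receives Lot C at value $150, so the others get W − 150 = $384.
Without Santos: best allocation of the remaining 3 bidders over all 4 lots is Eriksen→Lot C ($174), Novak→Lot E ($115), Rossi→Lot B ($112), total $401.
VCG payment = (others' best without Santos) − (others' welfare with Santos) = 401 − 384 = $17.

Santos pays $17.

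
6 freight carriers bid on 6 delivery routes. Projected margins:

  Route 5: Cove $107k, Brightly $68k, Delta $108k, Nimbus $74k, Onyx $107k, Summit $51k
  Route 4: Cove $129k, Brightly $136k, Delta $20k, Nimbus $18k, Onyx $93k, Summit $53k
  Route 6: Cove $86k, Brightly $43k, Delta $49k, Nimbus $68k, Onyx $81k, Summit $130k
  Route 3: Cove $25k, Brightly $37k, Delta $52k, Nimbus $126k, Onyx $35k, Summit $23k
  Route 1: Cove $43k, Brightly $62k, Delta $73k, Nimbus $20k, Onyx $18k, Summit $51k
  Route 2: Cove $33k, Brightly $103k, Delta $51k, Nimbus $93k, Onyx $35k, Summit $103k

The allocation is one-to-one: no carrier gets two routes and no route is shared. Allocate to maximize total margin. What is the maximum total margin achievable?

Max total: $668k

Optimal: Cove→Route 4 ($129k), Brightly→Route 2 ($103k), Delta→Route 1 ($73k), Nimbus→Route 3 ($126k), Onyx→Route 5 ($107k), Summit→Route 6 ($130k) — total 129+103+73+126+107+130 = $668k.
Max-entry greedy (repeatedly take the single best remaining cell) gives $578k, worse by 90.
Every other assignment is strictly worse.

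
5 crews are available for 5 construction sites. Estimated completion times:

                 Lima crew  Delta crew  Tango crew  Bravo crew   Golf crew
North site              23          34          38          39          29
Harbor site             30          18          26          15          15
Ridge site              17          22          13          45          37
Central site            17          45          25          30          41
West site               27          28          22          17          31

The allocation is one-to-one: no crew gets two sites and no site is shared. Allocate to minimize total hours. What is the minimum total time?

Min total: 94 hours

Treat this as an assignment problem: match each crew to one site.
Optimal: Lima crew→Central site (17 hours), Delta crew→Harbor site (18 hours), Tango crew→Ridge site (13 hours), Bravo crew→West site (17 hours), Golf crew→North site (29 hours) — total 17+18+13+17+29 = 94 hours.
Min-entry greedy (repeatedly take the single cheapest remaining cell) gives 102 hours, worse by 8.
Every other assignment is strictly worse.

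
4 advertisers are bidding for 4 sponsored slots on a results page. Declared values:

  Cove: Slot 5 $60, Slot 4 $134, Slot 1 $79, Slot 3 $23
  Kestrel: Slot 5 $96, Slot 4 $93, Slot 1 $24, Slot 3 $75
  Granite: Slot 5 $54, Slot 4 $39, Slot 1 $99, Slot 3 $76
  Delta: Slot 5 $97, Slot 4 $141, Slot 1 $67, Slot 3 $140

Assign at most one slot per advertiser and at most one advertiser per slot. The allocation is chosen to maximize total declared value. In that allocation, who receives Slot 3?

Delta receives Slot 3.

Optimal: Cove→Slot 4 ($134), Kestrel→Slot 5 ($96), Granite→Slot 1 ($99), Delta→Slot 3 ($140) — total 134+96+99+140 = $469.
Max-entry greedy (repeatedly take the single best remaining cell) gives $359, worse by 110.
Delta's own top slot is Slot 4 ($141), but forcing Delta→Slot 4 and reassigning the rest optimally gives only $392 — worse by 77.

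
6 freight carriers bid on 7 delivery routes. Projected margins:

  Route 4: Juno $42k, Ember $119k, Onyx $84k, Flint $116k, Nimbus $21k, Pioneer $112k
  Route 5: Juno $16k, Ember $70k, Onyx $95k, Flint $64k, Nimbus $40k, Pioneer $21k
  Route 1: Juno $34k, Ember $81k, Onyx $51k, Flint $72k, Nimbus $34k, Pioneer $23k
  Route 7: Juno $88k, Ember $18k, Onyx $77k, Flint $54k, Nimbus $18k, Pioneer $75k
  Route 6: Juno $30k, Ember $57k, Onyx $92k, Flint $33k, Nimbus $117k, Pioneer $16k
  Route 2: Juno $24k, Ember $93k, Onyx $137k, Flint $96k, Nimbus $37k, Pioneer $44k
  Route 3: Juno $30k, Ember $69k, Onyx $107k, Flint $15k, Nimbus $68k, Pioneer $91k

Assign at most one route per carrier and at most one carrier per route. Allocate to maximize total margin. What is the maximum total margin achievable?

Optimal: Juno→Route 7 ($88k), Ember→Route 1 ($81k), Onyx→Route 2 ($137k), Flint→Route 4 ($116k), Nimbus→Route 6 ($117k), Pioneer→Route 3 ($91k) — total 88+81+137+116+117+91 = $630k.
Row-greedy (each carrier in turn takes its best remaining route) gives $624k, worse by 6.
Next-best assignment: Juno→Route 7, Ember→Route 4, Onyx→Route 2, Flint→Route 1, Nimbus→Route 6, Pioneer→Route 3 = $624k.
Swapping Onyx↔Flint (Onyx→Route 4 $84k, Flint→Route 2 $96k) loses 73.

Max total: $630k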